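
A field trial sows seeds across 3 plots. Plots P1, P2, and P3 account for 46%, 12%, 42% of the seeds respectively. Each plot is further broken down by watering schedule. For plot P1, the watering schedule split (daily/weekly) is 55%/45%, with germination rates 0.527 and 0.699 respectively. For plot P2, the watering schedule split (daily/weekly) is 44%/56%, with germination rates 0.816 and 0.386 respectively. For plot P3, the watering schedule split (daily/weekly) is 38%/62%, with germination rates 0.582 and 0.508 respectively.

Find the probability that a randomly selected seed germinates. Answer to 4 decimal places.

P(G) ≈ 0.5722

P(G|P1) = 0.55·0.527 + 0.45·0.699 = 0.28985 + 0.31455 = 0.6044
P(G|P2) = 0.44·0.816 + 0.56·0.386 = 0.35904 + 0.21616 = 0.5752
P(G|P3) = 0.38·0.582 + 0.62·0.508 = 0.22116 + 0.31496 = 0.53612
By total probability over the outer partition,
P(G) = 0.46·0.6044 + 0.12·0.5752 + 0.42·0.53612
      = 0.278024 + 0.069024 + 0.2251704 = 0.5722184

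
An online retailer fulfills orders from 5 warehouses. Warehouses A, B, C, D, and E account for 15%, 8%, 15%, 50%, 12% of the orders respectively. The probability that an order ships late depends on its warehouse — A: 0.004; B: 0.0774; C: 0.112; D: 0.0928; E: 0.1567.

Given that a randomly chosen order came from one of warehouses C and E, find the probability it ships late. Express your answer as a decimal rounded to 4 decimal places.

Let S = {C, E}.
P(S) = 0.15 + 0.12 = 0.27.
P(L ∩ S) = 0.112·0.15 + 0.1567·0.12 = 0.0168 + 0.018804 = 0.035604.
P(L | S) = 0.035604 / 0.27 = 0.131867…

0.1319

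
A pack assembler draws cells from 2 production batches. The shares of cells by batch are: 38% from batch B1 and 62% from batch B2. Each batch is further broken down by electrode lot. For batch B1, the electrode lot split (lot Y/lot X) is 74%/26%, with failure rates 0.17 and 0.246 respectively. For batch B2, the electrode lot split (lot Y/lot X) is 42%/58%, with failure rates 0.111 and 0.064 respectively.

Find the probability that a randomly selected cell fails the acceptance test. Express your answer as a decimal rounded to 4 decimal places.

P(F) ≈ 0.1240

P(F|B1) = 0.74·0.17 + 0.26·0.246 = 0.1258 + 0.06396 = 0.18976
P(F|B2) = 0.42·0.111 + 0.58·0.064 = 0.04662 + 0.03712 = 0.08374
Then overall,
P(F) = 0.38·0.18976 + 0.62·0.08374
      = 0.0721088 + 0.0519188 = 0.1240276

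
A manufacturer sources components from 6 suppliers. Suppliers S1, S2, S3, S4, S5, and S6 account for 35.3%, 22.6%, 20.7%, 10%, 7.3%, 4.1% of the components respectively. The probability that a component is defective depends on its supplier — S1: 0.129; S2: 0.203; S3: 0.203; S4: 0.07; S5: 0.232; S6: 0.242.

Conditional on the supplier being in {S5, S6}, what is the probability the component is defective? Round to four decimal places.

0.2356

Let S = {S5, S6}.
P(S) = 0.073 + 0.041 = 0.114.
P(D ∩ S) = 0.232·0.073 + 0.242·0.041 = 0.016936 + 0.009922 = 0.026858.
P(D | S) = 0.026858 / 0.114 = 0.235596…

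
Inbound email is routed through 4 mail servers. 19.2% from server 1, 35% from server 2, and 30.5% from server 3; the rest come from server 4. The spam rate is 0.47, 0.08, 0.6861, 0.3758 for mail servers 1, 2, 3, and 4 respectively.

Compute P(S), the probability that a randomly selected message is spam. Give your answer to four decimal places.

0.3850

P(4) = 1 − (0.192 + 0.35 + 0.305) = 0.153.
By the law of total probability,
P(S) = P(S|1)·P(1) + P(S|2)·P(2) + P(S|3)·P(3) + P(S|4)·P(4)
      = 0.47·0.192 + 0.08·0.35 + 0.6861·0.305 + 0.3758·0.153
      = 0.09024 + 0.028 + 0.2092605 + 0.0574974 = 0.3849979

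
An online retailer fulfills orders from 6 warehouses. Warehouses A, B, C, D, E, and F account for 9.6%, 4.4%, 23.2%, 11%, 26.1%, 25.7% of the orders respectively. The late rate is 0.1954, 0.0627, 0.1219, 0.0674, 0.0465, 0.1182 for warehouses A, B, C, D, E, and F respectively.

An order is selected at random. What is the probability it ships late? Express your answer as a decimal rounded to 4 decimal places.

P(L) = P(L|A)·P(A) + P(L|B)·P(B) + P(L|C)·P(C) + P(L|D)·P(D) + P(L|E)·P(E) + P(L|F)·P(F)
      = 0.1954·0.096 + 0.0627·0.044 + 0.1219·0.232 + 0.0674·0.11 + 0.0465·0.261 + 0.1182·0.257
      = 0.0187584 + 0.0027588 + 0.0282808 + 0.007414 + 0.0121365 + 0.0303774 = 0.0997259

P(L) ≈ 0.0997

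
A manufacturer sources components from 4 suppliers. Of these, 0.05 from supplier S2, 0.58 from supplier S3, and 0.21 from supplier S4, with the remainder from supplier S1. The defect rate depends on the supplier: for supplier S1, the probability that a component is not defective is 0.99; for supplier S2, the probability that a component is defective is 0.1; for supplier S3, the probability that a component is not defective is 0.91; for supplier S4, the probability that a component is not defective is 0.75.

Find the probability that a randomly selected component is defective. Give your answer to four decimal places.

P(S1) = 1 − (0.05 + 0.58 + 0.21) = 0.16.
P(D|S1) = 1 − 0.99 = 0.01.
P(D|S3) = 1 − 0.91 = 0.09.
P(D|S4) = 1 − 0.75 = 0.25.
P(D) = P(D|S1)·P(S1) + P(D|S2)·P(S2) + P(D|S3)·P(S3) + P(D|S4)·P(S4)
      = 0.01·0.16 + 0.1·0.05 + 0.09·0.58 + 0.25·0.21
      = 0.0016 + 0.005 + 0.0522 + 0.0525 = 0.1113

0.1113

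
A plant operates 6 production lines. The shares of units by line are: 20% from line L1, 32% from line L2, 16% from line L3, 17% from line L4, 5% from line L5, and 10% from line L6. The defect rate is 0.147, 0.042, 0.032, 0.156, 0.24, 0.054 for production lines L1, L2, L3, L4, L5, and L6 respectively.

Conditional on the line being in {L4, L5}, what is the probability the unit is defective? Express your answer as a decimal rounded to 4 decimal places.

0.1751

Let S = {L4, L5}.
P(S) = 0.17 + 0.05 = 0.22.
P(D ∩ S) = 0.156·0.17 + 0.24·0.05 = 0.02652 + 0.012 = 0.03852.
P(D | S) = 0.03852 / 0.22 = 0.175091…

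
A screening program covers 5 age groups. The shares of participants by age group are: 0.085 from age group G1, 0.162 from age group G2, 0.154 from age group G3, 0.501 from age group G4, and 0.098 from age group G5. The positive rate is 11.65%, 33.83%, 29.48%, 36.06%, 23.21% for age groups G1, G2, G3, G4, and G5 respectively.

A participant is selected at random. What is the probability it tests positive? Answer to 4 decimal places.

Summing over the partition,
P(T) = P(T|G1)·P(G1) + P(T|G2)·P(G2) + P(T|G3)·P(G3) + P(T|G4)·P(G4) + P(T|G5)·P(G5)
      = 0.1165·0.085 + 0.3383·0.162 + 0.2948·0.154 + 0.3606·0.501 + 0.2321·0.098
      = 0.0099025 + 0.0548046 + 0.0453992 + 0.1806606 + 0.0227458 = 0.3135127

P(T) ≈ 0.3135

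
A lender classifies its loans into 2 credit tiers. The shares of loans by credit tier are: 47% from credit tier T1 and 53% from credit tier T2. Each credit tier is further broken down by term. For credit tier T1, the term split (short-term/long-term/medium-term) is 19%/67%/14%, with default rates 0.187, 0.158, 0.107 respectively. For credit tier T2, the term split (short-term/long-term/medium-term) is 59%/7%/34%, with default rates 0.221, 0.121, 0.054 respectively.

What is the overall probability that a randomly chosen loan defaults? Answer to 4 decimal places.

P(D) ≈ 0.1568

P(D|T1) = 0.19·0.187 + 0.67·0.158 + 0.14·0.107 = 0.03553 + 0.10586 + 0.01498 = 0.15637
P(D|T2) = 0.59·0.221 + 0.07·0.121 + 0.34·0.054 = 0.13039 + 0.00847 + 0.01836 = 0.15722
Then overall,
P(D) = 0.47·0.15637 + 0.53·0.15722
      = 0.0734939 + 0.0833266 = 0.1568205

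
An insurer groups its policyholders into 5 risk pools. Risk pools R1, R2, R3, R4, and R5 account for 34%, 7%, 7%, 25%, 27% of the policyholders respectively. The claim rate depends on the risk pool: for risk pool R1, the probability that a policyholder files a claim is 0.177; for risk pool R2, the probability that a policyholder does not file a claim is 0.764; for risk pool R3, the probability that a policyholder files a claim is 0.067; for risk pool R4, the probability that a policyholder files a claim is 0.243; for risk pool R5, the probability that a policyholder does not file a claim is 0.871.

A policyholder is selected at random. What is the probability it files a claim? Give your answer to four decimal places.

P(C) ≈ 0.1770

P(C|R2) = 1 − 0.764 = 0.236.
P(C|R5) = 1 − 0.871 = 0.129.
P(C) = P(C|R1)·P(R1) + P(C|R2)·P(R2) + P(C|R3)·P(R3) + P(C|R4)·P(R4) + P(C|R5)·P(R5)
      = 0.177·0.34 + 0.236·0.07 + 0.067·0.07 + 0.243·0.25 + 0.129·0.27
      = 0.06018 + 0.01652 + 0.00469 + 0.06075 + 0.03483 = 0.17697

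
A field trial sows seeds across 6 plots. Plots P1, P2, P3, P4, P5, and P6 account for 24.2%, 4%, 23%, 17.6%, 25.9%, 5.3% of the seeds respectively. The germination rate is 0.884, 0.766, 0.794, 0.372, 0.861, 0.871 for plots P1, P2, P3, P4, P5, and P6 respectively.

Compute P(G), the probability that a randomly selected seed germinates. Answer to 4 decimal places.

P(G) = P(G|P1)·P(P1) + P(G|P2)·P(P2) + P(G|P3)·P(P3) + P(G|P4)·P(P4) + P(G|P5)·P(P5) + P(G|P6)·P(P6)
      = 0.884·0.242 + 0.766·0.04 + 0.794·0.23 + 0.372·0.176 + 0.861·0.259 + 0.871·0.053
      = 0.213928 + 0.03064 + 0.18262 + 0.065472 + 0.222999 + 0.046163 = 0.761822

0.7618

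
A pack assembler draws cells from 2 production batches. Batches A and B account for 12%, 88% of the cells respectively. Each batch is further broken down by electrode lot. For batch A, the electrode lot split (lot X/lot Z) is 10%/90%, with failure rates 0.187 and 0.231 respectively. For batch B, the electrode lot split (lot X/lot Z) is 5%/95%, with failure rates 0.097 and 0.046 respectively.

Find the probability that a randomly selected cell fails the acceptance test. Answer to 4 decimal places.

P(F|A) = 0.1·0.187 + 0.9·0.231 = 0.0187 + 0.2079 = 0.2266
P(F|B) = 0.05·0.097 + 0.95·0.046 = 0.00485 + 0.0437 = 0.04855
Then overall,
P(F) = 0.12·0.2266 + 0.88·0.04855
      = 0.027192 + 0.042724 = 0.069916

0.0699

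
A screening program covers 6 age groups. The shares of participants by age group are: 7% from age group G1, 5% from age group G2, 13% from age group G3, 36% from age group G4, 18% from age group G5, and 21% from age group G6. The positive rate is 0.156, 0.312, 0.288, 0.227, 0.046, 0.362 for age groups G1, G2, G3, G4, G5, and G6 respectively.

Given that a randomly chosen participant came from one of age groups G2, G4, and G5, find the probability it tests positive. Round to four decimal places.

Let S = {G2, G4, G5}.
P(S) = 0.05 + 0.36 + 0.18 = 0.59.
P(T ∩ S) = 0.312·0.05 + 0.227·0.36 + 0.046·0.18 = 0.0156 + 0.08172 + 0.00828 = 0.1056.
P(T | S) = 0.1056 / 0.59 = 0.178983…

P(T|S) ≈ 0.1790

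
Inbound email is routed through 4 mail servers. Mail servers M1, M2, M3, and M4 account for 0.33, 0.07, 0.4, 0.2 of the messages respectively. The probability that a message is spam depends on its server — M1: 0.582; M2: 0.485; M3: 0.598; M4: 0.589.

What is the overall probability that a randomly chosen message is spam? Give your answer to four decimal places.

By the law of total probability,
P(S) = P(S|M1)·P(M1) + P(S|M2)·P(M2) + P(S|M3)·P(M3) + P(S|M4)·P(M4)
      = 0.582·0.33 + 0.485·0.07 + 0.598·0.4 + 0.589·0.2
      = 0.19206 + 0.03395 + 0.2392 + 0.1178 = 0.58301

0.5830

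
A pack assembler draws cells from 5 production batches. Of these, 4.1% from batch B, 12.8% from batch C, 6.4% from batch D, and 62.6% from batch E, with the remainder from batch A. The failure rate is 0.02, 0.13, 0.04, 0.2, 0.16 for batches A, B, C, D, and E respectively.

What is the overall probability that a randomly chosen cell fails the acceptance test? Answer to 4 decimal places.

P(A) = 1 − (0.041 + 0.128 + 0.064 + 0.626) = 0.141.
By the law of total probability,
P(F) = P(F|A)·P(A) + P(F|B)·P(B) + P(F|C)·P(C) + P(F|D)·P(D) + P(F|E)·P(E)
      = 0.02·0.141 + 0.13·0.041 + 0.04·0.128 + 0.2·0.064 + 0.16·0.626
      = 0.00282 + 0.00533 + 0.00512 + 0.0128 + 0.10016 = 0.12623

0.1262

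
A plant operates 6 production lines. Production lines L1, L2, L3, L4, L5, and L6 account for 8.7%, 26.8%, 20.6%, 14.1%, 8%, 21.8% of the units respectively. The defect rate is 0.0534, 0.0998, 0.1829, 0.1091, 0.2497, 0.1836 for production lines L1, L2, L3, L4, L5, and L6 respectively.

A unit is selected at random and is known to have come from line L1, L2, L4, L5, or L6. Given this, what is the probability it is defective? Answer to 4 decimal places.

Let S = {L1, L2, L4, L5, L6}.
P(S) = 0.087 + 0.268 + 0.141 + 0.08 + 0.218 = 0.794.
P(D ∩ S) = 0.0534·0.087 + 0.0998·0.268 + 0.1091·0.141 + 0.2497·0.08 + 0.1836·0.218 = 0.0046458 + 0.0267464 + 0.0153831 + 0.019976 + 0.0400248 = 0.1067761.
P(D | S) = 0.1067761 / 0.794 = 0.134479…

0.1345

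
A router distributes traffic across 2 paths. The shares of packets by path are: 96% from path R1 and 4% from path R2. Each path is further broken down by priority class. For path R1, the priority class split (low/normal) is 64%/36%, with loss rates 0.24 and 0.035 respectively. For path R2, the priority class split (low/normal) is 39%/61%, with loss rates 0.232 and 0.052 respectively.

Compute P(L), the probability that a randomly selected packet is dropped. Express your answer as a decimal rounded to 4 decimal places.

P(L|R1) = 0.64·0.24 + 0.36·0.035 = 0.1536 + 0.0126 = 0.1662
P(L|R2) = 0.39·0.232 + 0.61·0.052 = 0.09048 + 0.03172 = 0.1222
By total probability over the outer partition,
P(L) = 0.96·0.1662 + 0.04·0.1222
      = 0.159552 + 0.004888 = 0.16444

P(L) ≈ 0.1644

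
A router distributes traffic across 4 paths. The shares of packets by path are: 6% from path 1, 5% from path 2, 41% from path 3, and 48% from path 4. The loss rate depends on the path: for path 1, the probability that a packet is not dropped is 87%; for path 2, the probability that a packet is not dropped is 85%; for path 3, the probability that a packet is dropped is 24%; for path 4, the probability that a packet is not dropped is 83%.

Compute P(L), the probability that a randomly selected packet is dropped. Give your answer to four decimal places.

P(L) ≈ 0.1953

P(L|1) = 1 − 0.87 = 0.13.
P(L|2) = 1 − 0.85 = 0.15.
P(L|4) = 1 − 0.83 = 0.17.
P(L) = P(L|1)·P(1) + P(L|2)·P(2) + P(L|3)·P(3) + P(L|4)·P(4)
      = 0.13·0.06 + 0.15·0.05 + 0.24·0.41 + 0.17·0.48
      = 0.0078 + 0.0075 + 0.0984 + 0.0816 = 0.1953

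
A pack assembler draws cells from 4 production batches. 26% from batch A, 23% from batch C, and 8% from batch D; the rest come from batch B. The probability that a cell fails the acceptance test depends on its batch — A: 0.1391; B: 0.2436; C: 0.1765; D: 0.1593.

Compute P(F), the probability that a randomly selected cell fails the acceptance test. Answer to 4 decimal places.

P(F) ≈ 0.1943

P(B) = 1 − (0.26 + 0.23 + 0.08) = 0.43.
By the law of total probability,
P(F) = P(F|A)·P(A) + P(F|B)·P(B) + P(F|C)·P(C) + P(F|D)·P(D)
      = 0.1391·0.26 + 0.2436·0.43 + 0.1765·0.23 + 0.1593·0.08
      = 0.036166 + 0.104748 + 0.040595 + 0.012744 = 0.194253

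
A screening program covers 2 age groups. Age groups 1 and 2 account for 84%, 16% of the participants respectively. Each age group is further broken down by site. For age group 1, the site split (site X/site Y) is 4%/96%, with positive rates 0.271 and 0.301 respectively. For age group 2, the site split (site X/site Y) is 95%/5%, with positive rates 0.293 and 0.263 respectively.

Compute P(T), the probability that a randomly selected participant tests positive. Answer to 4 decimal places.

P(T|1) = 0.04·0.271 + 0.96·0.301 = 0.01084 + 0.28896 = 0.2998
P(T|2) = 0.95·0.293 + 0.05·0.263 = 0.27835 + 0.01315 = 0.2915
By total probability over the outer partition,
P(T) = 0.84·0.2998 + 0.16·0.2915
      = 0.251832 + 0.04664 = 0.298472

0.2985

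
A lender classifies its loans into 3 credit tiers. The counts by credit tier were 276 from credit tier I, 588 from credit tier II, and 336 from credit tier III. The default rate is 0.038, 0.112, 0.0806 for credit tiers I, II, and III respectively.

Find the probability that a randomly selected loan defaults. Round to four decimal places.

Total: 276 + 588 + 336 = 1200.
P(I) = 276/1200 = 0.23. P(II) = 588/1200 = 0.49. P(III) = 336/1200 = 0.28.
Summing over the partition,
P(D) = P(D|I)·P(I) + P(D|II)·P(II) + P(D|III)·P(III)
      = 0.038·0.23 + 0.112·0.49 + 0.0806·0.28
      = 0.00874 + 0.05488 + 0.022568 = 0.086188

0.0862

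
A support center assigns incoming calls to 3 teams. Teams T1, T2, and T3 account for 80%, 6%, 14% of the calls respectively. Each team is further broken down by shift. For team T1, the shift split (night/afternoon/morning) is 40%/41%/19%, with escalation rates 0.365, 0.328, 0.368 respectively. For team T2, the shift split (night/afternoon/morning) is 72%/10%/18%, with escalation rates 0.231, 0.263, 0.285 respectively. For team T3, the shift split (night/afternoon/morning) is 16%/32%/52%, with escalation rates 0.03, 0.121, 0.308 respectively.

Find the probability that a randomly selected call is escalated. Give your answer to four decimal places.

P(E|T1) = 0.4·0.365 + 0.41·0.328 + 0.19·0.368 = 0.146 + 0.13448 + 0.06992 = 0.3504
P(E|T2) = 0.72·0.231 + 0.1·0.263 + 0.18·0.285 = 0.16632 + 0.0263 + 0.0513 = 0.24392
P(E|T3) = 0.16·0.03 + 0.32·0.121 + 0.52·0.308 = 0.0048 + 0.03872 + 0.16016 = 0.20368
By total probability over the outer partition,
P(E) = 0.8·0.3504 + 0.06·0.24392 + 0.14·0.20368
      = 0.28032 + 0.0146352 + 0.0285152 = 0.3234704

0.3235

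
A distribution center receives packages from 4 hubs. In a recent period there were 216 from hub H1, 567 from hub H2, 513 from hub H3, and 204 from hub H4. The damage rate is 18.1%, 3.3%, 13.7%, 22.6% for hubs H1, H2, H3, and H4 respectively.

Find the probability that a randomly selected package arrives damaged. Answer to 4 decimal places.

Total: 216 + 567 + 513 + 204 = 1500.
P(H1) = 216/1500 = 0.144. P(H2) = 567/1500 = 0.378. P(H3) = 513/1500 = 0.342. P(H4) = 204/1500 = 0.136.
By the law of total probability,
P(D) = P(D|H1)·P(H1) + P(D|H2)·P(H2) + P(D|H3)·P(H3) + P(D|H4)·P(H4)
      = 0.181·0.144 + 0.033·0.378 + 0.137·0.342 + 0.226·0.136
      = 0.026064 + 0.012474 + 0.046854 + 0.030736 = 0.116128

P(D) ≈ 0.1161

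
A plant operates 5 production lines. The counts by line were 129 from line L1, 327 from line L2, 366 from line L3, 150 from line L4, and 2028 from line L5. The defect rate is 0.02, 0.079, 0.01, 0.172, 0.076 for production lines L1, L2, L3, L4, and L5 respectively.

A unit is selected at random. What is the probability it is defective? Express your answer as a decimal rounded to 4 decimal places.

0.0707

Total: 129 + 327 + 366 + 150 + 2028 = 3000.
P(L1) = 129/3000 = 0.043. P(L2) = 327/3000 = 0.109. P(L3) = 366/3000 = 0.122. P(L4) = 150/3000 = 0.05. P(L5) = 2028/3000 = 0.676.
By the law of total probability,
P(D) = P(D|L1)·P(L1) + P(D|L2)·P(L2) + P(D|L3)·P(L3) + P(D|L4)·P(L4) + P(D|L5)·P(L5)
      = 0.02·0.043 + 0.079·0.109 + 0.01·0.122 + 0.172·0.05 + 0.076·0.676
      = 0.00086 + 0.008611 + 0.00122 + 0.0086 + 0.051376 = 0.070667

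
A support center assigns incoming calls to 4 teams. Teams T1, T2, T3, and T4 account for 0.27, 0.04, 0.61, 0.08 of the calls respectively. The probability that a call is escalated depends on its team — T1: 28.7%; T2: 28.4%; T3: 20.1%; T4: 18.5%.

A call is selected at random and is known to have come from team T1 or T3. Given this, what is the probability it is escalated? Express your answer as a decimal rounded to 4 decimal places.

Let S = {T1, T3}.
P(S) = 0.27 + 0.61 = 0.88.
P(E ∩ S) = 0.287·0.27 + 0.201·0.61 = 0.07749 + 0.12261 = 0.2001.
P(E | S) = 0.2001 / 0.88 = 0.227386…

0.2274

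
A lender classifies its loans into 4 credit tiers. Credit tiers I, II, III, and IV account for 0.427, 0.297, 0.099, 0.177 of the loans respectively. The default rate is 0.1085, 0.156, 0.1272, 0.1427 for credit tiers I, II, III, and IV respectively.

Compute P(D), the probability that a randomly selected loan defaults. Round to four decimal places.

P(D) ≈ 0.1305

P(D) = P(D|I)·P(I) + P(D|II)·P(II) + P(D|III)·P(III) + P(D|IV)·P(IV)
      = 0.1085·0.427 + 0.156·0.297 + 0.1272·0.099 + 0.1427·0.177
      = 0.0463295 + 0.046332 + 0.0125928 + 0.0252579 = 0.1305122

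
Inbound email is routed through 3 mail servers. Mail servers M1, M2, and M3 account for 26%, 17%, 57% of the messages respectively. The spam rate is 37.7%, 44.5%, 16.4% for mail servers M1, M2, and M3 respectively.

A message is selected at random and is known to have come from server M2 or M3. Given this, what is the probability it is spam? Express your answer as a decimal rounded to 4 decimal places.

P(S|J) ≈ 0.2286

Let J = {M2, M3}.
P(J) = 0.17 + 0.57 = 0.74.
P(S ∩ J) = 0.445·0.17 + 0.164·0.57 = 0.07565 + 0.09348 = 0.16913.
P(S | J) = 0.16913 / 0.74 = 0.228554…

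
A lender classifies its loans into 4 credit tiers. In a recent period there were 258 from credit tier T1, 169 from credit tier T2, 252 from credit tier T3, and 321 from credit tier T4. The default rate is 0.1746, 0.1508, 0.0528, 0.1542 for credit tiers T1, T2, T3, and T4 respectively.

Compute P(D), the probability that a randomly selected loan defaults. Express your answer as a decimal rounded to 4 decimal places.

P(D) ≈ 0.1333

Total: 258 + 169 + 252 + 321 = 1000.
P(T1) = 258/1000 = 0.258. P(T2) = 169/1000 = 0.169. P(T3) = 252/1000 = 0.252. P(T4) = 321/1000 = 0.321.
P(D) = P(D|T1)·P(T1) + P(D|T2)·P(T2) + P(D|T3)·P(T3) + P(D|T4)·P(T4)
      = 0.1746·0.258 + 0.1508·0.169 + 0.0528·0.252 + 0.1542·0.321
      = 0.0450468 + 0.0254852 + 0.0133056 + 0.0494982 = 0.1333358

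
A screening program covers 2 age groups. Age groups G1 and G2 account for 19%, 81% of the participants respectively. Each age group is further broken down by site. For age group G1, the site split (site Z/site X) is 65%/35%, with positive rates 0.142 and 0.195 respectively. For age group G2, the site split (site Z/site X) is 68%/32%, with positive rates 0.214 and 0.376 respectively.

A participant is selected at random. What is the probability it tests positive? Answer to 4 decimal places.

P(T|G1) = 0.65·0.142 + 0.35·0.195 = 0.0923 + 0.06825 = 0.16055
P(T|G2) = 0.68·0.214 + 0.32·0.376 = 0.14552 + 0.12032 = 0.26584
By total probability over the outer partition,
P(T) = 0.19·0.16055 + 0.81·0.26584
      = 0.0305045 + 0.2153304 = 0.2458349

P(T) ≈ 0.2458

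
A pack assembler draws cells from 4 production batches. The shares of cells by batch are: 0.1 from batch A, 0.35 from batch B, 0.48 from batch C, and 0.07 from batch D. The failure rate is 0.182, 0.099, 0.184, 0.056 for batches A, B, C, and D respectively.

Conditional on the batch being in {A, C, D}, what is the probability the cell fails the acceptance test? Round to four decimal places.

Let S = {A, C, D}.
P(S) = 0.1 + 0.48 + 0.07 = 0.65.
P(F ∩ S) = 0.182·0.1 + 0.184·0.48 + 0.056·0.07 = 0.0182 + 0.08832 + 0.00392 = 0.11044.
P(F | S) = 0.11044 / 0.65 = 0.169908…

P(F|S) ≈ 0.1699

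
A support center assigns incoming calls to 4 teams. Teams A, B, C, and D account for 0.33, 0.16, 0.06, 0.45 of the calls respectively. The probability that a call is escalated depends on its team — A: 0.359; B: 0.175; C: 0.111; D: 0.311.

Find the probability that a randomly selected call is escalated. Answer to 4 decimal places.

0.2931

By the law of total probability,
P(E) = P(E|A)·P(A) + P(E|B)·P(B) + P(E|C)·P(C) + P(E|D)·P(D)
      = 0.359·0.33 + 0.175·0.16 + 0.111·0.06 + 0.311·0.45
      = 0.11847 + 0.028 + 0.00666 + 0.13995 = 0.29308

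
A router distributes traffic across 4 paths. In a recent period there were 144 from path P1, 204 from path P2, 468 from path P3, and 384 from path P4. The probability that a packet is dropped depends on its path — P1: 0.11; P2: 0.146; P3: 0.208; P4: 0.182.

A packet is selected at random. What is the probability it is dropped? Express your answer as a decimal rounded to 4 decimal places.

P(L) ≈ 0.1774

Total: 144 + 204 + 468 + 384 = 1200.
P(P1) = 144/1200 = 0.12. P(P2) = 204/1200 = 0.17. P(P3) = 468/1200 = 0.39. P(P4) = 384/1200 = 0.32.
P(L) = P(L|P1)·P(P1) + P(L|P2)·P(P2) + P(L|P3)·P(P3) + P(L|P4)·P(P4)
      = 0.11·0.12 + 0.146·0.17 + 0.208·0.39 + 0.182·0.32
      = 0.0132 + 0.02482 + 0.08112 + 0.05824 = 0.17738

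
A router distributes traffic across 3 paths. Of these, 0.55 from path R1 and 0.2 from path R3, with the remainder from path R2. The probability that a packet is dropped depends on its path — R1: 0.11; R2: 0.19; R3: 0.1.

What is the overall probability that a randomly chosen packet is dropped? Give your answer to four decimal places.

P(R2) = 1 − (0.55 + 0.2) = 0.25.
P(L) = P(L|R1)·P(R1) + P(L|R2)·P(R2) + P(L|R3)·P(R3)
      = 0.11·0.55 + 0.19·0.25 + 0.1·0.2
      = 0.0605 + 0.0475 + 0.02 = 0.128

0.1280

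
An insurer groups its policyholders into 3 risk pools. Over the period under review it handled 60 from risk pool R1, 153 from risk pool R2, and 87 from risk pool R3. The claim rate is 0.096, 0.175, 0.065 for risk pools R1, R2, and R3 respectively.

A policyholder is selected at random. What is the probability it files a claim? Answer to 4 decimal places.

Total: 60 + 153 + 87 = 300.
P(R1) = 60/300 = 0.2. P(R2) = 153/300 = 0.51. P(R3) = 87/300 = 0.29.
P(C) = P(C|R1)·P(R1) + P(C|R2)·P(R2) + P(C|R3)·P(R3)
      = 0.096·0.2 + 0.175·0.51 + 0.065·0.29
      = 0.0192 + 0.08925 + 0.01885 = 0.1273

0.1273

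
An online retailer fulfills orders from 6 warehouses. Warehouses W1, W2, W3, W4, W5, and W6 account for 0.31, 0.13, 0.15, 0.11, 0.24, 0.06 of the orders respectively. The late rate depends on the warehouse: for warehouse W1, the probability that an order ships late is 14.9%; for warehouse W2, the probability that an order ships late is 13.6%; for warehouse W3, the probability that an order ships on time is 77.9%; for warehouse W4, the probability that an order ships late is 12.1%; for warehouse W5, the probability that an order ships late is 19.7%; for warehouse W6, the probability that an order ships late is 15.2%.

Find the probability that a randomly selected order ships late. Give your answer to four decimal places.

P(L|W3) = 1 − 0.779 = 0.221.
P(L) = P(L|W1)·P(W1) + P(L|W2)·P(W2) + P(L|W3)·P(W3) + P(L|W4)·P(W4) + P(L|W5)·P(W5) + P(L|W6)·P(W6)
      = 0.149·0.31 + 0.136·0.13 + 0.221·0.15 + 0.121·0.11 + 0.197·0.24 + 0.152·0.06
      = 0.04619 + 0.01768 + 0.03315 + 0.01331 + 0.04728 + 0.00912 = 0.16673

P(L) ≈ 0.1667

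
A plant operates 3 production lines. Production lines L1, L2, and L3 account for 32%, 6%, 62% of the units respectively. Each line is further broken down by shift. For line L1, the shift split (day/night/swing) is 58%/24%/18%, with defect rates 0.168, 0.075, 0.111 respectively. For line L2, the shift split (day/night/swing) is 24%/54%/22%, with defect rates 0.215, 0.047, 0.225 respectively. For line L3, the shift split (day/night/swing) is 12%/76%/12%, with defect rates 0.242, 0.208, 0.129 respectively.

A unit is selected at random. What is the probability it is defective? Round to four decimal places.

P(D) ≈ 0.1765

P(D|L1) = 0.58·0.168 + 0.24·0.075 + 0.18·0.111 = 0.09744 + 0.018 + 0.01998 = 0.13542
P(D|L2) = 0.24·0.215 + 0.54·0.047 + 0.22·0.225 = 0.0516 + 0.02538 + 0.0495 = 0.12648
P(D|L3) = 0.12·0.242 + 0.76·0.208 + 0.12·0.129 = 0.02904 + 0.15808 + 0.01548 = 0.2026
Then overall,
P(D) = 0.32·0.13542 + 0.06·0.12648 + 0.62·0.2026
      = 0.0433344 + 0.0075888 + 0.125612 = 0.1765352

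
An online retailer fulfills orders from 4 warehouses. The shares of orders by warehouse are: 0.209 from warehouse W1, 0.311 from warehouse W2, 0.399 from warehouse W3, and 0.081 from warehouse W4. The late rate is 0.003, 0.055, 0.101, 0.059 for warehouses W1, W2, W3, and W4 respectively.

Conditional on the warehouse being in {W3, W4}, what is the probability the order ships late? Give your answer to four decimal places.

Let S = {W3, W4}.
P(S) = 0.399 + 0.081 = 0.48.
P(L ∩ S) = 0.101·0.399 + 0.059·0.081 = 0.040299 + 0.004779 = 0.045078.
P(L | S) = 0.045078 / 0.48 = 0.093913…

0.0939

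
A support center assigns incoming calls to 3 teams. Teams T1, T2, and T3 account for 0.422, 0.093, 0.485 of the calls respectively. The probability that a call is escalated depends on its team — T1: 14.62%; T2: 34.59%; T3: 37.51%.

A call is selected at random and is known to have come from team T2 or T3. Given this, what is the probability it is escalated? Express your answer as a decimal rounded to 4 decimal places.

0.3704

Let S = {T2, T3}.
P(S) = 0.093 + 0.485 = 0.578.
P(E ∩ S) = 0.3459·0.093 + 0.3751·0.485 = 0.0321687 + 0.1819235 = 0.2140922.
P(E | S) = 0.2140922 / 0.578 = 0.370402…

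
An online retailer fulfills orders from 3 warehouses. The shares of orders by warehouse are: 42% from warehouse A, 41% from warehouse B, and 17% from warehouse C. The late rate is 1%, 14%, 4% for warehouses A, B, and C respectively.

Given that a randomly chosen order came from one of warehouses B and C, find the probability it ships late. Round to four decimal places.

P(L|S) ≈ 0.1107

Let S = {B, C}.
P(S) = 0.41 + 0.17 = 0.58.
P(L ∩ S) = 0.14·0.41 + 0.04·0.17 = 0.0574 + 0.0068 = 0.0642.
P(L | S) = 0.0642 / 0.58 = 0.110690…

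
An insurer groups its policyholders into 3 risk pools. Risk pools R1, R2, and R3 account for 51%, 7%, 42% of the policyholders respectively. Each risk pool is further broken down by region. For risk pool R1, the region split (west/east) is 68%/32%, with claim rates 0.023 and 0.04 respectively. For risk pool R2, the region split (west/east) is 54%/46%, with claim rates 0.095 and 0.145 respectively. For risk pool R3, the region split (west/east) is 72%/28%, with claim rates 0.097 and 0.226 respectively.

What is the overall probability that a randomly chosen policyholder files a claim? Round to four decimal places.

P(C) ≈ 0.0787

P(C|R1) = 0.68·0.023 + 0.32·0.04 = 0.01564 + 0.0128 = 0.02844
P(C|R2) = 0.54·0.095 + 0.46·0.145 = 0.0513 + 0.0667 = 0.118
P(C|R3) = 0.72·0.097 + 0.28·0.226 = 0.06984 + 0.06328 = 0.13312
Then overall,
P(C) = 0.51·0.02844 + 0.07·0.118 + 0.42·0.13312
      = 0.0145044 + 0.00826 + 0.0559104 = 0.0786748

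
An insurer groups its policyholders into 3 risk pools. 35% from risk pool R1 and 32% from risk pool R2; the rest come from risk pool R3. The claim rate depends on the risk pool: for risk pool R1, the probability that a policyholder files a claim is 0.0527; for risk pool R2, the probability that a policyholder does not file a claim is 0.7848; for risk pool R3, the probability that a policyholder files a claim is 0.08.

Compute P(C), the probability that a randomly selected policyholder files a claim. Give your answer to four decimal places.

P(R3) = 1 − (0.35 + 0.32) = 0.33.
P(C|R2) = 1 − 0.7848 = 0.2152.
P(C) = P(C|R1)·P(R1) + P(C|R2)·P(R2) + P(C|R3)·P(R3)
      = 0.0527·0.35 + 0.2152·0.32 + 0.08·0.33
      = 0.018445 + 0.068864 + 0.0264 = 0.113709

0.1137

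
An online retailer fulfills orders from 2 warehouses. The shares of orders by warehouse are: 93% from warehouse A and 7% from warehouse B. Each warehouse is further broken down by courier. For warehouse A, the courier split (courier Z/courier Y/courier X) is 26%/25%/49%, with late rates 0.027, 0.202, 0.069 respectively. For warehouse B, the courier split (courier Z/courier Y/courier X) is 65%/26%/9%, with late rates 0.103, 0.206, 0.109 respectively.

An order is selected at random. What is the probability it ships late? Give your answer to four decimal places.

P(L|A) = 0.26·0.027 + 0.25·0.202 + 0.49·0.069 = 0.00702 + 0.0505 + 0.03381 = 0.09133
P(L|B) = 0.65·0.103 + 0.26·0.206 + 0.09·0.109 = 0.06695 + 0.05356 + 0.00981 = 0.13032
Then overall,
P(L) = 0.93·0.09133 + 0.07·0.13032
      = 0.0849369 + 0.0091224 = 0.0940593

P(L) ≈ 0.0941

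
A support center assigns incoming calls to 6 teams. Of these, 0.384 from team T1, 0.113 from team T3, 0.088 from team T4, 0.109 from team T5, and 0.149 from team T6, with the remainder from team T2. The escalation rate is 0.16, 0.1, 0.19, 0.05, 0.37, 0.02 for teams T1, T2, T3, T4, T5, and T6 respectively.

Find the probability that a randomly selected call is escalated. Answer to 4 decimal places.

P(E) ≈ 0.1463

P(T2) = 1 − (0.384 + 0.113 + 0.088 + 0.109 + 0.149) = 0.157.
P(E) = P(E|T1)·P(T1) + P(E|T2)·P(T2) + P(E|T3)·P(T3) + P(E|T4)·P(T4) + P(E|T5)·P(T5) + P(E|T6)·P(T6)
      = 0.16·0.384 + 0.1·0.157 + 0.19·0.113 + 0.05·0.088 + 0.37·0.109 + 0.02·0.149
      = 0.06144 + 0.0157 + 0.02147 + 0.0044 + 0.04033 + 0.00298 = 0.14632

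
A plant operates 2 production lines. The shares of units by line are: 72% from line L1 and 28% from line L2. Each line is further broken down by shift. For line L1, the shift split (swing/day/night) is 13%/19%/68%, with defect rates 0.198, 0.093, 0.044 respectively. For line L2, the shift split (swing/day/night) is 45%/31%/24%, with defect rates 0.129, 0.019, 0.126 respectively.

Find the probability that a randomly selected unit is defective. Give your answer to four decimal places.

0.0792

P(D|L1) = 0.13·0.198 + 0.19·0.093 + 0.68·0.044 = 0.02574 + 0.01767 + 0.02992 = 0.07333
P(D|L2) = 0.45·0.129 + 0.31·0.019 + 0.24·0.126 = 0.05805 + 0.00589 + 0.03024 = 0.09418
By total probability over the outer partition,
P(D) = 0.72·0.07333 + 0.28·0.09418
      = 0.0527976 + 0.0263704 = 0.079168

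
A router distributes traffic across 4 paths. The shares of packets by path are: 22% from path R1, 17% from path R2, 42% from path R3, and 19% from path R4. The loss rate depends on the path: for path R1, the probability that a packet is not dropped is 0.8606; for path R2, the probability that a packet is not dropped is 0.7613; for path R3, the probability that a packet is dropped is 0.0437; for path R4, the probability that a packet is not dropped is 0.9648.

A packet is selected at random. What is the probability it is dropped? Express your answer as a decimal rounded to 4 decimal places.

P(L|R1) = 1 − 0.8606 = 0.1394.
P(L|R2) = 1 − 0.7613 = 0.2387.
P(L|R4) = 1 − 0.9648 = 0.0352.
P(L) = P(L|R1)·P(R1) + P(L|R2)·P(R2) + P(L|R3)·P(R3) + P(L|R4)·P(R4)
      = 0.1394·0.22 + 0.2387·0.17 + 0.0437·0.42 + 0.0352·0.19
      = 0.030668 + 0.040579 + 0.018354 + 0.006688 = 0.096289

0.0963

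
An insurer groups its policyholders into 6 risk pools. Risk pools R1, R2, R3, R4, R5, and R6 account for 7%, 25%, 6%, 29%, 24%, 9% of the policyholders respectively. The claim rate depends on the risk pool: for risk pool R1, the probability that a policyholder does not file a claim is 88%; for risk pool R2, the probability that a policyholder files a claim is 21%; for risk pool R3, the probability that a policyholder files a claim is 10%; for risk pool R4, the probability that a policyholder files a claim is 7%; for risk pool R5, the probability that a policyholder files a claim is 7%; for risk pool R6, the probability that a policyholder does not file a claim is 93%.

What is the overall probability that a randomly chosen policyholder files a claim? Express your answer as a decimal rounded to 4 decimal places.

P(C) ≈ 0.1103

P(C|R1) = 1 − 0.88 = 0.12.
P(C|R6) = 1 − 0.93 = 0.07.
P(C) = P(C|R1)·P(R1) + P(C|R2)·P(R2) + P(C|R3)·P(R3) + P(C|R4)·P(R4) + P(C|R5)·P(R5) + P(C|R6)·P(R6)
      = 0.12·0.07 + 0.21·0.25 + 0.1·0.06 + 0.07·0.29 + 0.07·0.24 + 0.07·0.09
      = 0.0084 + 0.0525 + 0.006 + 0.0203 + 0.0168 + 0.0063 = 0.1103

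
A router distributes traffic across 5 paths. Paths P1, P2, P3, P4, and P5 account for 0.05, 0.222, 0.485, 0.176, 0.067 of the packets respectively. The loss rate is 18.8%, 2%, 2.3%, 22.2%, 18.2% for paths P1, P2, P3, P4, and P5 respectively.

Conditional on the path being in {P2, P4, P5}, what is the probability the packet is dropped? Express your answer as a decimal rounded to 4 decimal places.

Let S = {P2, P4, P5}.
P(S) = 0.222 + 0.176 + 0.067 = 0.465.
P(L ∩ S) = 0.02·0.222 + 0.222·0.176 + 0.182·0.067 = 0.00444 + 0.039072 + 0.012194 = 0.055706.
P(L | S) = 0.055706 / 0.465 = 0.119798…

P(L|S) ≈ 0.1198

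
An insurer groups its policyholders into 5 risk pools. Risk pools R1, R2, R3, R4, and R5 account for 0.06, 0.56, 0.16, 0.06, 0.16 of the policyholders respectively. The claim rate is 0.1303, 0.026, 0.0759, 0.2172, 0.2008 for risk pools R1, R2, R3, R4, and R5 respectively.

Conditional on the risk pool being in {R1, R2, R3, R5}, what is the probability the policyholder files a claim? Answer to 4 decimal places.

P(C|S) ≈ 0.0709

Let S = {R1, R2, R3, R5}.
P(S) = 0.06 + 0.56 + 0.16 + 0.16 = 0.94.
P(C ∩ S) = 0.1303·0.06 + 0.026·0.56 + 0.0759·0.16 + 0.2008·0.16 = 0.007818 + 0.01456 + 0.012144 + 0.032128 = 0.06665.
P(C | S) = 0.06665 / 0.94 = 0.070904…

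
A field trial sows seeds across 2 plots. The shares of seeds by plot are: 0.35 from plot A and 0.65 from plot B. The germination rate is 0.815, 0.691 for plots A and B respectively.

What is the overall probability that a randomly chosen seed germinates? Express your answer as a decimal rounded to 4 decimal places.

P(G) ≈ 0.7344

By the law of total probability,
P(G) = P(G|A)·P(A) + P(G|B)·P(B)
      = 0.815·0.35 + 0.691·0.65
      = 0.28525 + 0.44915 = 0.7344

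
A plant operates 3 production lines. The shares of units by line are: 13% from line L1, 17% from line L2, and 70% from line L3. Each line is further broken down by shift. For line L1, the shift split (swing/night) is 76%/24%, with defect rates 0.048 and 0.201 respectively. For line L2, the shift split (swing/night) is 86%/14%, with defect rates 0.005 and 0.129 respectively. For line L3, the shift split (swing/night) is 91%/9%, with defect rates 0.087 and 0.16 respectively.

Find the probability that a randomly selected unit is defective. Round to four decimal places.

0.0803

P(D|L1) = 0.76·0.048 + 0.24·0.201 = 0.03648 + 0.04824 = 0.08472
P(D|L2) = 0.86·0.005 + 0.14·0.129 = 0.0043 + 0.01806 = 0.02236
P(D|L3) = 0.91·0.087 + 0.09·0.16 = 0.07917 + 0.0144 = 0.09357
Then overall,
P(D) = 0.13·0.08472 + 0.17·0.02236 + 0.7·0.09357
      = 0.0110136 + 0.0038012 + 0.065499 = 0.0803138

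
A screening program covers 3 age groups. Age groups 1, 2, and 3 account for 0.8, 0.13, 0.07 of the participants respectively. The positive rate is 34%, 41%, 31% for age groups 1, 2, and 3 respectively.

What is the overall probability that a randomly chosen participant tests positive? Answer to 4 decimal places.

P(T) = P(T|1)·P(1) + P(T|2)·P(2) + P(T|3)·P(3)
      = 0.34·0.8 + 0.41·0.13 + 0.31·0.07
      = 0.272 + 0.0533 + 0.0217 = 0.347

0.3470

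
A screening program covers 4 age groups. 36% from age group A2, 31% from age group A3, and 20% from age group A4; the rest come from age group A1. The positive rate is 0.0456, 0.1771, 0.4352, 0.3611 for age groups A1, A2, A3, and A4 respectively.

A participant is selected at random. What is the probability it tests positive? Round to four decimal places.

P(T) ≈ 0.2768

P(A1) = 1 − (0.36 + 0.31 + 0.2) = 0.13.
P(T) = P(T|A1)·P(A1) + P(T|A2)·P(A2) + P(T|A3)·P(A3) + P(T|A4)·P(A4)
      = 0.0456·0.13 + 0.1771·0.36 + 0.4352·0.31 + 0.3611·0.2
      = 0.005928 + 0.063756 + 0.134912 + 0.07222 = 0.276816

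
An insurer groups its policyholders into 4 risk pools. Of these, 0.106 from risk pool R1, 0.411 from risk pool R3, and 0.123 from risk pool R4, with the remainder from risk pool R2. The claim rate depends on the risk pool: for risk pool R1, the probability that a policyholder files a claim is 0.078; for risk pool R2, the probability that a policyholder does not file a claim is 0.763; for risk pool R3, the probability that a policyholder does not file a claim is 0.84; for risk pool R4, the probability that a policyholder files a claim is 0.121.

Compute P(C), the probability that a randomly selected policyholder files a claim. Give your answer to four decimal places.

0.1742

P(R2) = 1 − (0.106 + 0.411 + 0.123) = 0.36.
P(C|R2) = 1 − 0.763 = 0.237.
P(C|R3) = 1 − 0.84 = 0.16.
Using total probability over the partition,
P(C) = P(C|R1)·P(R1) + P(C|R2)·P(R2) + P(C|R3)·P(R3) + P(C|R4)·P(R4)
      = 0.078·0.106 + 0.237·0.36 + 0.16·0.411 + 0.121·0.123
      = 0.008268 + 0.08532 + 0.06576 + 0.014883 = 0.174231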